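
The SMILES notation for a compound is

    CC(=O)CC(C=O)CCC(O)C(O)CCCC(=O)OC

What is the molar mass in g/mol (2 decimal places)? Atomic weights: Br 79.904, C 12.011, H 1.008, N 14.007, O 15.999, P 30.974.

288.34 g/mol

First, the molecular formula is C14H24O6 (counting implicit H from valence).
  C: 14 × 12.011 = 168.154
  H: 24 × 1.008 = 24.192
  O: 6 × 15.999 = 95.994
Sum: 14×12.011 + 24×1.008 + 6×15.999 = 288.340 → 288.34 g/mol.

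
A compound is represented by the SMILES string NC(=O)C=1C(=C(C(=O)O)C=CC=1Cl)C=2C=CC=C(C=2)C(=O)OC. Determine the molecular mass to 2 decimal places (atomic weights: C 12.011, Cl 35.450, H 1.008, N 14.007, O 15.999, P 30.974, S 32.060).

333.72 g/mol

First, the molecular formula is C16H12ClNO5 (counting implicit H from valence).
  C: 16 × 12.011 = 192.176
  Cl: 1 × 35.450 = 35.450
  H: 12 × 1.008 = 12.096
  N: 1 × 14.007 = 14.007
  O: 5 × 15.999 = 79.995
Sum: 16×12.011 + 1×35.450 + 12×1.008 + 1×14.007 + 5×15.999 = 333.724 → 333.72 g/mol.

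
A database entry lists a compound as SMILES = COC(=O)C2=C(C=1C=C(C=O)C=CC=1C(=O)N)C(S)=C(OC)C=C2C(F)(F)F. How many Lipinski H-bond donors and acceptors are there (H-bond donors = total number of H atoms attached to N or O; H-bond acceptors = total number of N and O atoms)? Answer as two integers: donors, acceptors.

Donors: find every N or O and count the H atoms it carries.
  atom 2 (O): bond orders sum to 2 → 0 H
  atom 4 (O): bond orders sum to 2 → 0 H
  atom 11 (O): bond orders sum to 2 → 0 H
  atom 16 (O): bond orders sum to 2 → 0 H
  atom 17 (N): bond orders sum to 1 → 2 H
  atom 21 (O): bond orders sum to 2 → 0 H
Lipinski HBD = 2.
Acceptors: N atoms = 1, O atoms = 5 → HBA = 6.

2, 6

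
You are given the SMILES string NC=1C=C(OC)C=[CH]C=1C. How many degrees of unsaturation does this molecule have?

Molecular formula: C8H11NO.
DoU = (2C + 2 + N − H − X) / 2, where X is the halogen count and O/S are ignored.
    = (2·8 + 2 + 1 − 11 − 0) / 2 = 8 / 2 = 4.

4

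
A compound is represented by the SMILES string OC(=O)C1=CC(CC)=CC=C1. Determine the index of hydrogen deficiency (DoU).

5

Molecular formula: C9H10O2.
DoU = (2C + 2 + N − H − X) / 2, where X is the halogen count and O/S are ignored.
    = (2·9 + 2 + 0 − 10 − 0) / 2 = 10 / 2 = 5.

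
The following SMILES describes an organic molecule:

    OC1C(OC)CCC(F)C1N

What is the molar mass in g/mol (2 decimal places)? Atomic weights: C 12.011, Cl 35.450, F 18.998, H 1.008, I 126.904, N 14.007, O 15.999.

163.19 g/mol

First, the molecular formula is C7H14FNO2 (counting implicit H from valence).
  C: 7 × 12.011 = 84.077
  F: 1 × 18.998 = 18.998
  H: 14 × 1.008 = 14.112
  N: 1 × 14.007 = 14.007
  O: 2 × 15.999 = 31.998
Sum: 7×12.011 + 1×18.998 + 14×1.008 + 1×14.007 + 2×15.999 = 163.192 → 163.19 g/mol.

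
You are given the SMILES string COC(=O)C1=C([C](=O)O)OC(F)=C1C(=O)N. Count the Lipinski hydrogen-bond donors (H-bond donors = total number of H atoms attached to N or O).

3

Donors: find every N or O and count the H atoms it carries.
  atom 2 (O): bond orders sum to 2 → 0 H
  atom 4 (O): bond orders sum to 2 → 0 H
  atom 8 (O): bond orders sum to 2 → 0 H
  atom 9 (O): bond orders sum to 1 → 1 H
  atom 10 (O): bond orders sum to 2 → 0 H
  atom 15 (O): bond orders sum to 2 → 0 H
  atom 16 (N): bond orders sum to 1 → 2 H
Lipinski HBD = 3.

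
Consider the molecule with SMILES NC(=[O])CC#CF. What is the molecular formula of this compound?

Walk through each heavy atom and fill implicit hydrogens from standard valence (C 4, N 3, O 2, S 2, halogen 1):
  atom 1: N, bond orders sum to 1 (valence 3) → 2 H
  atom 2: C, bond orders sum to 4 (valence 4) → 0 H
  atom 3: O with explicit H count 0
  atom 4: C, bond orders sum to 2 (valence 4) → 2 H
  atom 5: C, bond orders sum to 4 (valence 4) → 0 H
  atom 6: C, bond orders sum to 4 (valence 4) → 0 H
  atom 7: F (halogen, monovalent) → 0 H
Totals → C:4, H:4, F:1, N:1, O:1.

C4H4FNO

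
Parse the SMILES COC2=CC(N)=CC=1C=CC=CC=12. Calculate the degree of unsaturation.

7

Degree of unsaturation = (number of rings) + (number of π bonds).
Ring closures in the SMILES: 2.
π bonds: 5 double bonds (each 1 DoU) → 5 DoU from unsaturation.
Total DoU = 2 + 5 = 7.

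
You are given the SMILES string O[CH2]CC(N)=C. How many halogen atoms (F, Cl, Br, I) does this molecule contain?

Scan the SMILES for the halogen motif — none present.
Groups that are present: 1 alkene, 1 hydroxyl, 1 primary amine.

0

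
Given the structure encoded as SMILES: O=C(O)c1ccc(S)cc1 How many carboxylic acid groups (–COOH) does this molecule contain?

1

The carboxylic acid motif appears at heavy-atom position 2 in the SMILES.
Other groups present: 1 thiol.
Carboxylic acid count: 1.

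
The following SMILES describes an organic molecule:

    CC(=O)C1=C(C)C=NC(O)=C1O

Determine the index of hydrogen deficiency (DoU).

5

Molecular formula: C8H9NO3.
DoU = (2C + 2 + N − H − X) / 2, where X is the halogen count and O/S are ignored.
    = (2·8 + 2 + 1 − 9 − 0) / 2 = 10 / 2 = 5.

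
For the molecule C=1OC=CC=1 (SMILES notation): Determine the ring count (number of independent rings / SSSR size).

In SMILES, each pair of matching ring-closure digits denotes one ring-closing bond; the number of such bonds equals the number of independent rings.
Ring-closure bonds here: 1.

1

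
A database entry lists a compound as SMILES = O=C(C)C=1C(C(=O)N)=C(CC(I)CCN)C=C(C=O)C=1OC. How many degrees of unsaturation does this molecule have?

Degree of unsaturation = (number of rings) + (number of π bonds).
Ring closures in the SMILES: 1.
π bonds: 6 double bonds (each 1 DoU) → 6 DoU from unsaturation.
Total DoU = 1 + 6 = 7.

7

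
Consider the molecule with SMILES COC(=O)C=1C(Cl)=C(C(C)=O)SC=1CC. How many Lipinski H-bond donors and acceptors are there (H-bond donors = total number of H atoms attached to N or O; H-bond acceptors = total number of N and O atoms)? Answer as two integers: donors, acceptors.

0, 3

Donors: find every N or O and count the H atoms it carries.
  atom 2 (O): bond orders sum to 2 → 0 H
  atom 4 (O): bond orders sum to 2 → 0 H
  atom 11 (O): bond orders sum to 2 → 0 H
Lipinski HBD = 0.
Acceptors: N atoms = 0, O atoms = 3 → HBA = 3.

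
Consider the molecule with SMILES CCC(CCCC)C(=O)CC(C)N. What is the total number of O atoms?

1

Scan the SMILES for O atoms (remember two-letter symbols like Cl and Br are single atoms).
Oxygen count: 1.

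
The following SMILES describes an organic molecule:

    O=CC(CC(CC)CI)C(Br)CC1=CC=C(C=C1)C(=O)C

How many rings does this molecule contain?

1

In SMILES, each pair of matching ring-closure digits denotes one ring-closing bond; the number of such bonds equals the number of independent rings.
Ring-closure bonds here: 1.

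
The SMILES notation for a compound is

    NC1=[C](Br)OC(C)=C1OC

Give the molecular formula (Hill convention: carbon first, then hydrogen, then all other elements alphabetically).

C6H8BrNO2

Walk through each heavy atom and fill implicit hydrogens from standard valence (C 4, N 3, O 2, S 2, halogen 1):
  atom 1: N, bond orders sum to 1 (valence 3) → 2 H
  atom 2: C, bond orders sum to 4 (valence 4) → 0 H
  atom 3: C with explicit H count 0
  atom 4: Br (halogen, monovalent) → 0 H
  atom 5: O, bond orders sum to 2 (valence 2) → 0 H
  atom 6: C, bond orders sum to 4 (valence 4) → 0 H
  atom 7: C, bond orders sum to 1 (valence 4) → 3 H
  atom 8: C, bond orders sum to 4 (valence 4) → 0 H
  atom 9: O, bond orders sum to 2 (valence 2) → 0 H
  atom 10: C, bond orders sum to 1 (valence 4) → 3 H
Totals → C:6, H:8, Br:1, N:1, O:2.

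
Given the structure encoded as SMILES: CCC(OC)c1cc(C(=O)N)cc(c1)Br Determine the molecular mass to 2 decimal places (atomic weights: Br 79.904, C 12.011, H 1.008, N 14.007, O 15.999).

272.14 g/mol

First, the molecular formula is C11H14BrNO2 (counting implicit H from valence).
  Br: 1 × 79.904 = 79.904
  C: 11 × 12.011 = 132.121
  H: 14 × 1.008 = 14.112
  N: 1 × 14.007 = 14.007
  O: 2 × 15.999 = 31.998
Sum: 1×79.904 + 11×12.011 + 14×1.008 + 1×14.007 + 2×15.999 = 272.142 → 272.14 g/mol.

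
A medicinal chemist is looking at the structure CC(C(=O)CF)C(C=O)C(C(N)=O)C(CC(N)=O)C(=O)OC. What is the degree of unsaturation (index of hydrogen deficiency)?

5

Degree of unsaturation = (number of rings) + (number of π bonds).
Ring closures in the SMILES: 0.
π bonds: 5 double bonds (each 1 DoU) → 5 DoU from unsaturation.
Total DoU = 0 + 5 = 5.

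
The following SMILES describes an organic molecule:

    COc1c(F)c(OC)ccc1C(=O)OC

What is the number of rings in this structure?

In SMILES, each pair of matching ring-closure digits denotes one ring-closing bond; the number of such bonds equals the number of independent rings.
Ring-closure bonds here: 1.

1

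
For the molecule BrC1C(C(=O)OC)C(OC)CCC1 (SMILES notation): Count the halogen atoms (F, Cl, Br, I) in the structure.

1

Halogen atoms appear at heavy-atom position 1 (1×Br).
Other groups present: 1 ester, 1 ether.
Halogen count: 1.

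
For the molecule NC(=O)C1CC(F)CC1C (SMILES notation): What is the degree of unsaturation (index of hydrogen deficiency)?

2

Molecular formula: C7H12FNO.
DoU = (2C + 2 + N − H − X) / 2, where X is the halogen count and O/S are ignored.
    = (2·7 + 2 + 1 − 12 − 1) / 2 = 4 / 2 = 2.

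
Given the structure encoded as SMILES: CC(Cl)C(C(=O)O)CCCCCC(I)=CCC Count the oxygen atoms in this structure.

2

Scan the SMILES for O atoms (remember two-letter symbols like Cl and Br are single atoms).
Oxygen count: 2.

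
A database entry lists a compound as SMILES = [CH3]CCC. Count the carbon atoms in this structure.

4

Count every carbon token in the SMILES (each C, including those in ring-closure positions and inside branches).
Carbon count: 4.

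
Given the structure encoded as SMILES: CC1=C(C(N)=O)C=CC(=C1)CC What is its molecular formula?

Walk through each heavy atom and fill implicit hydrogens from standard valence (C 4, N 3, O 2, S 2, halogen 1):
  atom 1: C, bond orders sum to 1 (valence 4) → 3 H
  atom 2: C, bond orders sum to 4 (valence 4) → 0 H
  atom 3: C, bond orders sum to 4 (valence 4) → 0 H
  atom 4: C, bond orders sum to 4 (valence 4) → 0 H
  atom 5: N, bond orders sum to 1 (valence 3) → 2 H
  atom 6: O, bond orders sum to 2 (valence 2) → 0 H
  atom 7: C, bond orders sum to 3 (valence 4) → 1 H
  atom 8: C, bond orders sum to 3 (valence 4) → 1 H
  atom 9: C, bond orders sum to 4 (valence 4) → 0 H
  atom 10: C, bond orders sum to 3 (valence 4) → 1 H
  atom 11: C, bond orders sum to 2 (valence 4) → 2 H
  atom 12: C, bond orders sum to 1 (valence 4) → 3 H
Totals → C:10, H:13, N:1, O:1.
In Hill order: C10H13NO.

C10H13NO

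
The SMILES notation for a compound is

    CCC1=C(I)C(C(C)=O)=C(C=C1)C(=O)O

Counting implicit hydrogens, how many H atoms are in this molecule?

Walk through each heavy atom and fill implicit hydrogens from standard valence (C 4, N 3, O 2, S 2, halogen 1):
  atom 1: C, bond orders sum to 1 (valence 4) → 3 H
  atom 2: C, bond orders sum to 2 (valence 4) → 2 H
  atom 3: C, bond orders sum to 4 (valence 4) → 0 H
  atom 4: C, bond orders sum to 4 (valence 4) → 0 H
  atom 5: I (halogen, monovalent) → 0 H
  atom 6: C, bond orders sum to 4 (valence 4) → 0 H
  atom 7: C, bond orders sum to 4 (valence 4) → 0 H
  atom 8: C, bond orders sum to 1 (valence 4) → 3 H
  atom 9: O, bond orders sum to 2 (valence 2) → 0 H
  atom 10: C, bond orders sum to 4 (valence 4) → 0 H
  atom 11: C, bond orders sum to 3 (valence 4) → 1 H
  atom 12: C, bond orders sum to 3 (valence 4) → 1 H
  atom 13: C, bond orders sum to 4 (valence 4) → 0 H
  atom 14: O, bond orders sum to 2 (valence 2) → 0 H
  atom 15: O, bond orders sum to 1 (valence 2) → 1 H
Total hydrogens: 11.

11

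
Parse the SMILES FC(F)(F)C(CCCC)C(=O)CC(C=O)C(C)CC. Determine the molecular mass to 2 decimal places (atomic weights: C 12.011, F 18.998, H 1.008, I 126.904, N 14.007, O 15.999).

280.33 g/mol

First, the molecular formula is C14H23F3O2 (counting implicit H from valence).
  C: 14 × 12.011 = 168.154
  F: 3 × 18.998 = 56.994
  H: 23 × 1.008 = 23.184
  O: 2 × 15.999 = 31.998
Sum: 14×12.011 + 3×18.998 + 23×1.008 + 2×15.999 = 280.330 → 280.33 g/mol.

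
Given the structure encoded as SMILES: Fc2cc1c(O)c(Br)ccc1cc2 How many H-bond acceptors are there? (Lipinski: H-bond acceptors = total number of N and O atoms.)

1

N atoms: 0; O atoms: 1.
Lipinski HBA = 0 + 1 = 1.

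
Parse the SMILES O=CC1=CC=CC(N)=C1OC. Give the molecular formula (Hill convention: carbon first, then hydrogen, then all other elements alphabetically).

C8H9NO2

Walk through each heavy atom and fill implicit hydrogens from standard valence (C 4, N 3, O 2, S 2, halogen 1):
  atom 1: O, bond orders sum to 2 (valence 2) → 0 H
  atom 2: C, bond orders sum to 3 (valence 4) → 1 H
  atom 3: C, bond orders sum to 4 (valence 4) → 0 H
  atom 4: C, bond orders sum to 3 (valence 4) → 1 H
  atom 5: C, bond orders sum to 3 (valence 4) → 1 H
  atom 6: C, bond orders sum to 3 (valence 4) → 1 H
  atom 7: C, bond orders sum to 4 (valence 4) → 0 H
  atom 8: N, bond orders sum to 1 (valence 3) → 2 H
  atom 9: C, bond orders sum to 4 (valence 4) → 0 H
  atom 10: O, bond orders sum to 2 (valence 2) → 0 H
  atom 11: C, bond orders sum to 1 (valence 4) → 3 H
Totals → C:8, H:9, N:1, O:2.
In Hill order: C8H9NO2.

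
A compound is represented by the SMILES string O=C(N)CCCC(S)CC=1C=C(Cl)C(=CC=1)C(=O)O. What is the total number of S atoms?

1

Scan the SMILES for S atoms (remember two-letter symbols like Cl and Br are single atoms).
Sulfur count: 1.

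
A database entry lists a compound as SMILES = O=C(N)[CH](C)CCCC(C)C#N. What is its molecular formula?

C9H16N2O

Walk through each heavy atom and fill implicit hydrogens from standard valence (C 4, N 3, O 2, S 2, halogen 1):
  atom 1: O, bond orders sum to 2 (valence 2) → 0 H
  atom 2: C, bond orders sum to 4 (valence 4) → 0 H
  atom 3: N, bond orders sum to 1 (valence 3) → 2 H
  atom 4: C with explicit H count 1
  atom 5: C, bond orders sum to 1 (valence 4) → 3 H
  atom 6: C, bond orders sum to 2 (valence 4) → 2 H
  atom 7: C, bond orders sum to 2 (valence 4) → 2 H
  atom 8: C, bond orders sum to 2 (valence 4) → 2 H
  atom 9: C, bond orders sum to 3 (valence 4) → 1 H
  atom 10: C, bond orders sum to 1 (valence 4) → 3 H
  atom 11: C, bond orders sum to 4 (valence 4) → 0 H
  atom 12: N, bond orders sum to 3 (valence 3) → 0 H
Totals → C:9, H:16, N:2, O:1.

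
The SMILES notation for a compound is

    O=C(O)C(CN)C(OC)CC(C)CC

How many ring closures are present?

In SMILES, each pair of matching ring-closure digits denotes one ring-closing bond; the number of such bonds equals the number of independent rings.
Ring-closure bonds here: 0.

0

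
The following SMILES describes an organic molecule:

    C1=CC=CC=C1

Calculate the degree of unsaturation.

4

Degree of unsaturation = (number of rings) + (number of π bonds).
Ring closures in the SMILES: 1.
π bonds: 3 double bonds (each 1 DoU) → 3 DoU from unsaturation.
Total DoU = 1 + 3 = 4.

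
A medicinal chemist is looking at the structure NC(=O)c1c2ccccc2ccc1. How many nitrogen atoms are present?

Scan the SMILES for N atoms (remember two-letter symbols like Cl and Br are single atoms).
Nitrogen count: 1.

1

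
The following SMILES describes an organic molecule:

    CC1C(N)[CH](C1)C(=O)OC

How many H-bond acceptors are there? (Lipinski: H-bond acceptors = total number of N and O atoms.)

N atoms: 1; O atoms: 2.
Lipinski HBA = 1 + 2 = 3.

3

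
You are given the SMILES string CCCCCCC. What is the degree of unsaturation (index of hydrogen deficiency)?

0

Degree of unsaturation = (number of rings) + (number of π bonds).
Ring closures in the SMILES: 0.
π bonds: none → 0 DoU from unsaturation.
Total DoU = 0 + 0 = 0.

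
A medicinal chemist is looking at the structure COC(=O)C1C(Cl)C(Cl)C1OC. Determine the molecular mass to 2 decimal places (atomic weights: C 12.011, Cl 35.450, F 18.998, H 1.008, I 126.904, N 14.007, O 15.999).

First, the molecular formula is C7H10Cl2O3 (counting implicit H from valence).
  C: 7 × 12.011 = 84.077
  Cl: 2 × 35.450 = 70.900
  H: 10 × 1.008 = 10.080
  O: 3 × 15.999 = 47.997
Sum: 7×12.011 + 2×35.450 + 10×1.008 + 3×15.999 = 213.054 → 213.05 g/mol.

213.05 g/mol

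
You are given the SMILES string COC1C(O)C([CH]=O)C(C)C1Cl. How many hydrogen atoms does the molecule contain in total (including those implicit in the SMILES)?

Walk through each heavy atom and fill implicit hydrogens from standard valence (C 4, N 3, O 2, S 2, halogen 1):
  atom 1: C, bond orders sum to 1 (valence 4) → 3 H
  atom 2: O, bond orders sum to 2 (valence 2) → 0 H
  atom 3: C, bond orders sum to 3 (valence 4) → 1 H
  atom 4: C, bond orders sum to 3 (valence 4) → 1 H
  atom 5: O, bond orders sum to 1 (valence 2) → 1 H
  atom 6: C, bond orders sum to 3 (valence 4) → 1 H
  atom 7: C with explicit H count 1
  atom 8: O, bond orders sum to 2 (valence 2) → 0 H
  atom 9: C, bond orders sum to 3 (valence 4) → 1 H
  atom 10: C, bond orders sum to 1 (valence 4) → 3 H
  atom 11: C, bond orders sum to 3 (valence 4) → 1 H
  atom 12: Cl (halogen, monovalent) → 0 H
Total hydrogens: 13.

13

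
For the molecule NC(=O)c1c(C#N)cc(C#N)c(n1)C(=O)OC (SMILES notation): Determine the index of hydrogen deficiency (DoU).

Molecular formula: C10H6N4O3.
DoU = (2C + 2 + N − H − X) / 2, where X is the halogen count and O/S are ignored.
    = (2·10 + 2 + 4 − 6 − 0) / 2 = 20 / 2 = 10.

10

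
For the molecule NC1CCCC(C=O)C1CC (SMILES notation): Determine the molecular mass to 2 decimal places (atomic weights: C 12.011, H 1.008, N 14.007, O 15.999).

155.24 g/mol

First, the molecular formula is C9H17NO (counting implicit H from valence).
  C: 9 × 12.011 = 108.099
  H: 17 × 1.008 = 17.136
  N: 1 × 14.007 = 14.007
  O: 1 × 15.999 = 15.999
Sum: 9×12.011 + 17×1.008 + 1×14.007 + 1×15.999 = 155.241 → 155.24 g/mol.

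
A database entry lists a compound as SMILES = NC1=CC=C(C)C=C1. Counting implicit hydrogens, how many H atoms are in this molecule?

9

Walk through each heavy atom and fill implicit hydrogens from standard valence (C 4, N 3, O 2, S 2, halogen 1):
  atom 1: N, bond orders sum to 1 (valence 3) → 2 H
  atom 2: C, bond orders sum to 4 (valence 4) → 0 H
  atom 3: C, bond orders sum to 3 (valence 4) → 1 H
  atom 4: C, bond orders sum to 3 (valence 4) → 1 H
  atom 5: C, bond orders sum to 4 (valence 4) → 0 H
  atom 6: C, bond orders sum to 1 (valence 4) → 3 H
  atom 7: C, bond orders sum to 3 (valence 4) → 1 H
  atom 8: C, bond orders sum to 3 (valence 4) → 1 H
Total hydrogens: 9.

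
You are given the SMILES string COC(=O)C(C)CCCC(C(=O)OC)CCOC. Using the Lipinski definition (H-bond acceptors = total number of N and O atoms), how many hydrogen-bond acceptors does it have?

5

N atoms: 0; O atoms: 5.
Lipinski HBA = 0 + 5 = 5.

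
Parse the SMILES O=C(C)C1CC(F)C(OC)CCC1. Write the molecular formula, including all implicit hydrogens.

Walk through each heavy atom and fill implicit hydrogens from standard valence (C 4, N 3, O 2, S 2, halogen 1):
  atom 1: O, bond orders sum to 2 (valence 2) → 0 H
  atom 2: C, bond orders sum to 4 (valence 4) → 0 H
  atom 3: C, bond orders sum to 1 (valence 4) → 3 H
  atom 4: C, bond orders sum to 3 (valence 4) → 1 H
  atom 5: C, bond orders sum to 2 (valence 4) → 2 H
  atom 6: C, bond orders sum to 3 (valence 4) → 1 H
  atom 7: F (halogen, monovalent) → 0 H
  atom 8: C, bond orders sum to 3 (valence 4) → 1 H
  atom 9: O, bond orders sum to 2 (valence 2) → 0 H
  atom 10: C, bond orders sum to 1 (valence 4) → 3 H
  atom 11: C, bond orders sum to 2 (valence 4) → 2 H
  atom 12: C, bond orders sum to 2 (valence 4) → 2 H
  atom 13: C, bond orders sum to 2 (valence 4) → 2 H
Totals → C:10, H:17, F:1, O:2.

C10H17FO2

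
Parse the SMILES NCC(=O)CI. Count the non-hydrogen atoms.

Every atom symbol written in the SMILES (organic subset) is one heavy atom; implicit H are not written.
Heavy atoms by element → C:3, I:1, N:1, O:1.
Total: 6.

6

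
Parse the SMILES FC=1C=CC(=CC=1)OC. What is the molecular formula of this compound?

C7H7FO

Walk through each heavy atom and fill implicit hydrogens from standard valence (C 4, N 3, O 2, S 2, halogen 1):
  atom 1: F (halogen, monovalent) → 0 H
  atom 2: C, bond orders sum to 4 (valence 4) → 0 H
  atom 3: C, bond orders sum to 3 (valence 4) → 1 H
  atom 4: C, bond orders sum to 3 (valence 4) → 1 H
  atom 5: C, bond orders sum to 4 (valence 4) → 0 H
  atom 6: C, bond orders sum to 3 (valence 4) → 1 H
  atom 7: C, bond orders sum to 3 (valence 4) → 1 H
  atom 8: O, bond orders sum to 2 (valence 2) → 0 H
  atom 9: C, bond orders sum to 1 (valence 4) → 3 H
Totals → C:7, H:7, F:1, O:1.
In Hill order: C7H7FO.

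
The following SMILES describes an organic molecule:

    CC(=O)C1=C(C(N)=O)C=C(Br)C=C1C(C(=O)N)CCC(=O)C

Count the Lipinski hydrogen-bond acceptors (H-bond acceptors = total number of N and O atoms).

N atoms: 2; O atoms: 4.
Lipinski HBA = 2 + 4 = 6.

6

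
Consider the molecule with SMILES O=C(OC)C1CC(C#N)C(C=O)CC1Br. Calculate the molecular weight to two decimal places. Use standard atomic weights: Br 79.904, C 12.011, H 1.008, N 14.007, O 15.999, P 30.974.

274.11 g/mol

First, the molecular formula is C10H12BrNO3 (counting implicit H from valence).
  Br: 1 × 79.904 = 79.904
  C: 10 × 12.011 = 120.110
  H: 12 × 1.008 = 12.096
  N: 1 × 14.007 = 14.007
  O: 3 × 15.999 = 47.997
Sum: 1×79.904 + 10×12.011 + 12×1.008 + 1×14.007 + 3×15.999 = 274.114 → 274.11 g/mol.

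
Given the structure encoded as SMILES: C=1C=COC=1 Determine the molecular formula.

Walk through each heavy atom and fill implicit hydrogens from standard valence (C 4, N 3, O 2, S 2, halogen 1):
  atom 1: C, bond orders sum to 3 (valence 4) → 1 H
  atom 2: C, bond orders sum to 3 (valence 4) → 1 H
  atom 3: C, bond orders sum to 3 (valence 4) → 1 H
  atom 4: O, bond orders sum to 2 (valence 2) → 0 H
  atom 5: C, bond orders sum to 3 (valence 4) → 1 H
Totals → C:4, H:4, O:1.

C4H4O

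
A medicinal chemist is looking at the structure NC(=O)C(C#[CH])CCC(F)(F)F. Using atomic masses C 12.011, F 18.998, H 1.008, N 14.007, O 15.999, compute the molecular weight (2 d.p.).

179.14 g/mol

First, the molecular formula is C7H8F3NO (counting implicit H from valence).
  C: 7 × 12.011 = 84.077
  F: 3 × 18.998 = 56.994
  H: 8 × 1.008 = 8.064
  N: 1 × 14.007 = 14.007
  O: 1 × 15.999 = 15.999
Sum: 7×12.011 + 3×18.998 + 8×1.008 + 1×14.007 + 1×15.999 = 179.141 → 179.14 g/mol.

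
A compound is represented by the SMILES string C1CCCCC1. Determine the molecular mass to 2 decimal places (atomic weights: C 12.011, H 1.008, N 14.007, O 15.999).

84.16 g/mol

First, the molecular formula is C6H12 (counting implicit H from valence).
  C: 6 × 12.011 = 72.066
  H: 12 × 1.008 = 12.096
Sum: 6×12.011 + 12×1.008 = 84.162 → 84.16 g/mol.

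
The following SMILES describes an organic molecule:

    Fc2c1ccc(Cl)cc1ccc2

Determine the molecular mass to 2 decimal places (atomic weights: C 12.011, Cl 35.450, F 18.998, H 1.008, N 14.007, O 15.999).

First, the molecular formula is C10H6ClF (counting implicit H from valence).
  C: 10 × 12.011 = 120.110
  Cl: 1 × 35.450 = 35.450
  F: 1 × 18.998 = 18.998
  H: 6 × 1.008 = 6.048
Sum: 10×12.011 + 1×35.450 + 1×18.998 + 6×1.008 = 180.606 → 180.61 g/mol.

180.61 g/mol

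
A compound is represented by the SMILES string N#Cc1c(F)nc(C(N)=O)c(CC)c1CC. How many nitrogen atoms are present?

Scan the SMILES for N atoms (remember two-letter symbols like Cl and Br are single atoms).
Nitrogen count: 3.

3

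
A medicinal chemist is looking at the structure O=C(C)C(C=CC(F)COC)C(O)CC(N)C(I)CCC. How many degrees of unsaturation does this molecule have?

Molecular formula: C15H27FINO3.
DoU = (2C + 2 + N − H − X) / 2, where X is the halogen count and O/S are ignored.
    = (2·15 + 2 + 1 − 27 − 2) / 2 = 4 / 2 = 2.

2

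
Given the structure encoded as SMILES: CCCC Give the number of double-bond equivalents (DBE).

0

Molecular formula: C4H10.
DoU = (2C + 2 + N − H − X) / 2, where X is the halogen count and O/S are ignored.
    = (2·4 + 2 + 0 − 10 − 0) / 2 = 0 / 2 = 0.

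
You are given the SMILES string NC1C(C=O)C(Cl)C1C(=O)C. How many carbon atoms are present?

7

Count every carbon token in the SMILES (each C, including those in ring-closure positions and inside branches).
Carbon count: 7.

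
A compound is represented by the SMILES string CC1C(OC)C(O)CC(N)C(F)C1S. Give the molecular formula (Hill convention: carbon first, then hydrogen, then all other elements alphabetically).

Walk through each heavy atom and fill implicit hydrogens from standard valence (C 4, N 3, O 2, S 2, halogen 1):
  atom 1: C, bond orders sum to 1 (valence 4) → 3 H
  atom 2: C, bond orders sum to 3 (valence 4) → 1 H
  atom 3: C, bond orders sum to 3 (valence 4) → 1 H
  atom 4: O, bond orders sum to 2 (valence 2) → 0 H
  atom 5: C, bond orders sum to 1 (valence 4) → 3 H
  atom 6: C, bond orders sum to 3 (valence 4) → 1 H
  atom 7: O, bond orders sum to 1 (valence 2) → 1 H
  atom 8: C, bond orders sum to 2 (valence 4) → 2 H
  atom 9: C, bond orders sum to 3 (valence 4) → 1 H
  atom 10: N, bond orders sum to 1 (valence 3) → 2 H
  atom 11: C, bond orders sum to 3 (valence 4) → 1 H
  atom 12: F (halogen, monovalent) → 0 H
  atom 13: C, bond orders sum to 3 (valence 4) → 1 H
  atom 14: S, bond orders sum to 1 (valence 2) → 1 H
Totals → C:9, H:18, F:1, N:1, O:2, S:1.
In Hill order: C9H18FNO2S.

C9H18FNO2S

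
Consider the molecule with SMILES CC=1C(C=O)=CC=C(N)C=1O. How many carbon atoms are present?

Count every carbon token in the SMILES (each C, including those in ring-closure positions and inside branches).
Carbon count: 8.

8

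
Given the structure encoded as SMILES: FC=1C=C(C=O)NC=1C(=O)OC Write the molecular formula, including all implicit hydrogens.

Walk through each heavy atom and fill implicit hydrogens from standard valence (C 4, N 3, O 2, S 2, halogen 1):
  atom 1: F (halogen, monovalent) → 0 H
  atom 2: C, bond orders sum to 4 (valence 4) → 0 H
  atom 3: C, bond orders sum to 3 (valence 4) → 1 H
  atom 4: C, bond orders sum to 4 (valence 4) → 0 H
  atom 5: C, bond orders sum to 3 (valence 4) → 1 H
  atom 6: O, bond orders sum to 2 (valence 2) → 0 H
  atom 7: N, bond orders sum to 2 (valence 3) → 1 H
  atom 8: C, bond orders sum to 4 (valence 4) → 0 H
  atom 9: C, bond orders sum to 4 (valence 4) → 0 H
  atom 10: O, bond orders sum to 2 (valence 2) → 0 H
  atom 11: O, bond orders sum to 2 (valence 2) → 0 H
  atom 12: C, bond orders sum to 1 (valence 4) → 3 H
Totals → C:7, H:6, F:1, N:1, O:3.

C7H6FNO3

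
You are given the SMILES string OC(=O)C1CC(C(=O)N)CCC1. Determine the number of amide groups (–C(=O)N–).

The amide motif appears at heavy-atom position 7 in the SMILES.
Other groups present: 1 carboxylic acid.
Amide count: 1.

1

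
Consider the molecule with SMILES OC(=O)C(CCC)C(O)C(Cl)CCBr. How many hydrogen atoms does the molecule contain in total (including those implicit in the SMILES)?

Walk through each heavy atom and fill implicit hydrogens from standard valence (C 4, N 3, O 2, S 2, halogen 1):
  atom 1: O, bond orders sum to 1 (valence 2) → 1 H
  atom 2: C, bond orders sum to 4 (valence 4) → 0 H
  atom 3: O, bond orders sum to 2 (valence 2) → 0 H
  atom 4: C, bond orders sum to 3 (valence 4) → 1 H
  atom 5: C, bond orders sum to 2 (valence 4) → 2 H
  atom 6: C, bond orders sum to 2 (valence 4) → 2 H
  atom 7: C, bond orders sum to 1 (valence 4) → 3 H
  atom 8: C, bond orders sum to 3 (valence 4) → 1 H
  atom 9: O, bond orders sum to 1 (valence 2) → 1 H
  atom 10: C, bond orders sum to 3 (valence 4) → 1 H
  atom 11: Cl (halogen, monovalent) → 0 H
  atom 12: C, bond orders sum to 2 (valence 4) → 2 H
  atom 13: C, bond orders sum to 2 (valence 4) → 2 H
  atom 14: Br (halogen, monovalent) → 0 H
Total hydrogens: 16.

16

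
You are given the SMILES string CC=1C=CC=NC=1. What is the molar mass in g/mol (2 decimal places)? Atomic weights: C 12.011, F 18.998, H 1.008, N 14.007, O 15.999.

93.13 g/mol

First, the molecular formula is C6H7N (counting implicit H from valence).
  C: 6 × 12.011 = 72.066
  H: 7 × 1.008 = 7.056
  N: 1 × 14.007 = 14.007
Sum: 6×12.011 + 7×1.008 + 1×14.007 = 93.129 → 93.13 g/mol.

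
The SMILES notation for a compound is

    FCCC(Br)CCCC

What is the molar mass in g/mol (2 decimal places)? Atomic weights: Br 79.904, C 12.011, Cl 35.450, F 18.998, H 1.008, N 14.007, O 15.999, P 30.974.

197.09 g/mol

First, the molecular formula is C7H14BrF (counting implicit H from valence).
  Br: 1 × 79.904 = 79.904
  C: 7 × 12.011 = 84.077
  F: 1 × 18.998 = 18.998
  H: 14 × 1.008 = 14.112
Sum: 1×79.904 + 7×12.011 + 1×18.998 + 14×1.008 = 197.091 → 197.09 g/mol.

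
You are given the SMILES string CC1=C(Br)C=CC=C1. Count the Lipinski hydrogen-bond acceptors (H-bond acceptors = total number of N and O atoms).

N atoms: 0; O atoms: 0.
Lipinski HBA = 0 + 0 = 0.

0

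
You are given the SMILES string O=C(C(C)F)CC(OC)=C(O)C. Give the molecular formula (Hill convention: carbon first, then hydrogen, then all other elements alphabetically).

Walk through each heavy atom and fill implicit hydrogens from standard valence (C 4, N 3, O 2, S 2, halogen 1):
  atom 1: O, bond orders sum to 2 (valence 2) → 0 H
  atom 2: C, bond orders sum to 4 (valence 4) → 0 H
  atom 3: C, bond orders sum to 3 (valence 4) → 1 H
  atom 4: C, bond orders sum to 1 (valence 4) → 3 H
  atom 5: F (halogen, monovalent) → 0 H
  atom 6: C, bond orders sum to 2 (valence 4) → 2 H
  atom 7: C, bond orders sum to 4 (valence 4) → 0 H
  atom 8: O, bond orders sum to 2 (valence 2) → 0 H
  atom 9: C, bond orders sum to 1 (valence 4) → 3 H
  atom 10: C, bond orders sum to 4 (valence 4) → 0 H
  atom 11: O, bond orders sum to 1 (valence 2) → 1 H
  atom 12: C, bond orders sum to 1 (valence 4) → 3 H
Totals → C:8, H:13, F:1, O:3.

C8H13FO3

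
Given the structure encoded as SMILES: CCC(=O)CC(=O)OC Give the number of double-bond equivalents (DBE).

Degree of unsaturation = (number of rings) + (number of π bonds).
Ring closures in the SMILES: 0.
π bonds: 2 double bonds (each 1 DoU) → 2 DoU from unsaturation.
Total DoU = 0 + 2 = 2.

2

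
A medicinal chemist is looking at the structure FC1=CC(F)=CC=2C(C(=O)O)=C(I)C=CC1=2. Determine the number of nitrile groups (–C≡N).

Scan the SMILES for the nitrile motif — none present.
Groups that are present: 1 carboxylic acid.

0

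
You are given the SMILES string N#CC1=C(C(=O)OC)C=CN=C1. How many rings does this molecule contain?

1

In SMILES, each pair of matching ring-closure digits denotes one ring-closing bond; the number of such bonds equals the number of independent rings.
Ring-closure bonds here: 1.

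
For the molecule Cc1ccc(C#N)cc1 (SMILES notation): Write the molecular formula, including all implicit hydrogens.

C8H7N

Walk through each heavy atom and fill implicit hydrogens from standard valence (C 4, N 3, O 2, S 2, halogen 1); for lowercase aromatic atoms, an aromatic c carries 1 H when it has two neighbours and 0 H with three, and aromatic n carries 0 H:
  atom 1: C, bond orders sum to 1 (valence 4) → 3 H
  atom 2: aromatic c, 3 neighbours → 0 H
  atom 3: aromatic c, 2 neighbours → 1 H
  atom 4: aromatic c, 2 neighbours → 1 H
  atom 5: aromatic c, 3 neighbours → 0 H
  atom 6: C, bond orders sum to 4 (valence 4) → 0 H
  atom 7: N, bond orders sum to 3 (valence 3) → 0 H
  atom 8: aromatic c, 2 neighbours → 1 H
  atom 9: aromatic c, 2 neighbours → 1 H
Totals → C:8, H:7, N:1.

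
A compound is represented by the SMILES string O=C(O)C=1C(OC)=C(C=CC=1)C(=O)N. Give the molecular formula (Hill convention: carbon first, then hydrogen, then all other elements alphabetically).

C9H9NO4

Walk through each heavy atom and fill implicit hydrogens from standard valence (C 4, N 3, O 2, S 2, halogen 1):
  atom 1: O, bond orders sum to 2 (valence 2) → 0 H
  atom 2: C, bond orders sum to 4 (valence 4) → 0 H
  atom 3: O, bond orders sum to 1 (valence 2) → 1 H
  atom 4: C, bond orders sum to 4 (valence 4) → 0 H
  atom 5: C, bond orders sum to 4 (valence 4) → 0 H
  atom 6: O, bond orders sum to 2 (valence 2) → 0 H
  atom 7: C, bond orders sum to 1 (valence 4) → 3 H
  atom 8: C, bond orders sum to 4 (valence 4) → 0 H
  atom 9: C, bond orders sum to 3 (valence 4) → 1 H
  atom 10: C, bond orders sum to 3 (valence 4) → 1 H
  atom 11: C, bond orders sum to 3 (valence 4) → 1 H
  atom 12: C, bond orders sum to 4 (valence 4) → 0 H
  atom 13: O, bond orders sum to 2 (valence 2) → 0 H
  atom 14: N, bond orders sum to 1 (valence 3) → 2 H
Totals → C:9, H:9, N:1, O:4.
In Hill order: C9H9NO4.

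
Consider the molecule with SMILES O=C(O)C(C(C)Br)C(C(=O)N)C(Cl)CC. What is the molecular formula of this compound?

C9H15BrClNO3

Walk through each heavy atom and fill implicit hydrogens from standard valence (C 4, N 3, O 2, S 2, halogen 1):
  atom 1: O, bond orders sum to 2 (valence 2) → 0 H
  atom 2: C, bond orders sum to 4 (valence 4) → 0 H
  atom 3: O, bond orders sum to 1 (valence 2) → 1 H
  atom 4: C, bond orders sum to 3 (valence 4) → 1 H
  atom 5: C, bond orders sum to 3 (valence 4) → 1 H
  atom 6: C, bond orders sum to 1 (valence 4) → 3 H
  atom 7: Br (halogen, monovalent) → 0 H
  atom 8: C, bond orders sum to 3 (valence 4) → 1 H
  atom 9: C, bond orders sum to 4 (valence 4) → 0 H
  atom 10: O, bond orders sum to 2 (valence 2) → 0 H
  atom 11: N, bond orders sum to 1 (valence 3) → 2 H
  atom 12: C, bond orders sum to 3 (valence 4) → 1 H
  atom 13: Cl (halogen, monovalent) → 0 H
  atom 14: C, bond orders sum to 2 (valence 4) → 2 H
  atom 15: C, bond orders sum to 1 (valence 4) → 3 H
Totals → C:9, H:15, Br:1, Cl:1, N:1, O:3.
In Hill order: C9H15BrClNO3.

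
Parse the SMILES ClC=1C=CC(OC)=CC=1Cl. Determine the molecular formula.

Walk through each heavy atom and fill implicit hydrogens from standard valence (C 4, N 3, O 2, S 2, halogen 1):
  atom 1: Cl (halogen, monovalent) → 0 H
  atom 2: C, bond orders sum to 4 (valence 4) → 0 H
  atom 3: C, bond orders sum to 3 (valence 4) → 1 H
  atom 4: C, bond orders sum to 3 (valence 4) → 1 H
  atom 5: C, bond orders sum to 4 (valence 4) → 0 H
  atom 6: O, bond orders sum to 2 (valence 2) → 0 H
  atom 7: C, bond orders sum to 1 (valence 4) → 3 H
  atom 8: C, bond orders sum to 3 (valence 4) → 1 H
  atom 9: C, bond orders sum to 4 (valence 4) → 0 H
  atom 10: Cl (halogen, monovalent) → 0 H
Totals → C:7, H:6, Cl:2, O:1.

C7H6Cl2O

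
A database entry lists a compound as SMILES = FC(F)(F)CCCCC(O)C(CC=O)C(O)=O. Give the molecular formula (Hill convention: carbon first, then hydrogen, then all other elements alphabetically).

Walk through each heavy atom and fill implicit hydrogens from standard valence (C 4, N 3, O 2, S 2, halogen 1):
  atom 1: F (halogen, monovalent) → 0 H
  atom 2: C, bond orders sum to 4 (valence 4) → 0 H
  atom 3: F (halogen, monovalent) → 0 H
  atom 4: F (halogen, monovalent) → 0 H
  atom 5: C, bond orders sum to 2 (valence 4) → 2 H
  atom 6: C, bond orders sum to 2 (valence 4) → 2 H
  atom 7: C, bond orders sum to 2 (valence 4) → 2 H
  atom 8: C, bond orders sum to 2 (valence 4) → 2 H
  atom 9: C, bond orders sum to 3 (valence 4) → 1 H
  atom 10: O, bond orders sum to 1 (valence 2) → 1 H
  atom 11: C, bond orders sum to 3 (valence 4) → 1 H
  atom 12: C, bond orders sum to 2 (valence 4) → 2 H
  atom 13: C, bond orders sum to 3 (valence 4) → 1 H
  atom 14: O, bond orders sum to 2 (valence 2) → 0 H
  atom 15: C, bond orders sum to 4 (valence 4) → 0 H
  atom 16: O, bond orders sum to 1 (valence 2) → 1 H
  atom 17: O, bond orders sum to 2 (valence 2) → 0 H
Totals → C:10, H:15, F:3, O:4.
In Hill order: C10H15F3O4.

C10H15F3O4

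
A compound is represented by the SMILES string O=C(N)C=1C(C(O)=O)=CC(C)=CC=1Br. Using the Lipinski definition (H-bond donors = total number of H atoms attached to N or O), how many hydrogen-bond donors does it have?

Donors: find every N or O and count the H atoms it carries.
  atom 1 (O): bond orders sum to 2 → 0 H
  atom 3 (N): bond orders sum to 1 → 2 H
  atom 7 (O): bond orders sum to 1 → 1 H
  atom 8 (O): bond orders sum to 2 → 0 H
Lipinski HBD = 3.

3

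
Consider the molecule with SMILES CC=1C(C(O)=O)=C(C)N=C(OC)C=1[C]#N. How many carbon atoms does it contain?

10

Count every carbon token in the SMILES (each C, including those in ring-closure positions and inside branches).
Carbon count: 10.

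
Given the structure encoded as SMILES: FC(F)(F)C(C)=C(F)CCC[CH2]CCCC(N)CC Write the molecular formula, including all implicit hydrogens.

Walk through each heavy atom and fill implicit hydrogens from standard valence (C 4, N 3, O 2, S 2, halogen 1):
  atom 1: F (halogen, monovalent) → 0 H
  atom 2: C, bond orders sum to 4 (valence 4) → 0 H
  atom 3: F (halogen, monovalent) → 0 H
  atom 4: F (halogen, monovalent) → 0 H
  atom 5: C, bond orders sum to 4 (valence 4) → 0 H
  atom 6: C, bond orders sum to 1 (valence 4) → 3 H
  atom 7: C, bond orders sum to 4 (valence 4) → 0 H
  atom 8: F (halogen, monovalent) → 0 H
  atom 9: C, bond orders sum to 2 (valence 4) → 2 H
  atom 10: C, bond orders sum to 2 (valence 4) → 2 H
  atom 11: C, bond orders sum to 2 (valence 4) → 2 H
  atom 12: C with explicit H count 2
  atom 13: C, bond orders sum to 2 (valence 4) → 2 H
  atom 14: C, bond orders sum to 2 (valence 4) → 2 H
  atom 15: C, bond orders sum to 2 (valence 4) → 2 H
  atom 16: C, bond orders sum to 3 (valence 4) → 1 H
  atom 17: N, bond orders sum to 1 (valence 3) → 2 H
  atom 18: C, bond orders sum to 2 (valence 4) → 2 H
  atom 19: C, bond orders sum to 1 (valence 4) → 3 H
Totals → C:14, H:25, F:4, N:1.
In Hill order: C14H25F4N.

C14H25F4N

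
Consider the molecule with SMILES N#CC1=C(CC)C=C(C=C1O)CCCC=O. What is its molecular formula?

Walk through each heavy atom and fill implicit hydrogens from standard valence (C 4, N 3, O 2, S 2, halogen 1):
  atom 1: N, bond orders sum to 3 (valence 3) → 0 H
  atom 2: C, bond orders sum to 4 (valence 4) → 0 H
  atom 3: C, bond orders sum to 4 (valence 4) → 0 H
  atom 4: C, bond orders sum to 4 (valence 4) → 0 H
  atom 5: C, bond orders sum to 2 (valence 4) → 2 H
  atom 6: C, bond orders sum to 1 (valence 4) → 3 H
  atom 7: C, bond orders sum to 3 (valence 4) → 1 H
  atom 8: C, bond orders sum to 4 (valence 4) → 0 H
  atom 9: C, bond orders sum to 3 (valence 4) → 1 H
  atom 10: C, bond orders sum to 4 (valence 4) → 0 H
  atom 11: O, bond orders sum to 1 (valence 2) → 1 H
  atom 12: C, bond orders sum to 2 (valence 4) → 2 H
  atom 13: C, bond orders sum to 2 (valence 4) → 2 H
  atom 14: C, bond orders sum to 2 (valence 4) → 2 H
  atom 15: C, bond orders sum to 3 (valence 4) → 1 H
  atom 16: O, bond orders sum to 2 (valence 2) → 0 H
Totals → C:13, H:15, N:1, O:2.

C13H15NO2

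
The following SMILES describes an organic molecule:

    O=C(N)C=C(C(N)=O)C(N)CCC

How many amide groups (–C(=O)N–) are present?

2

The amide motif appears at heavy-atom positions 2, 6 in the SMILES.
Other groups present: 1 alkene, 1 primary amine.
Amide count: 2.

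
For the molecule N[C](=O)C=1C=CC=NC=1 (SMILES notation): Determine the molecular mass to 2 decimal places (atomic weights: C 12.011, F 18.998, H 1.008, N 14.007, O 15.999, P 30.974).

122.13 g/mol

First, the molecular formula is C6H6N2O (counting implicit H from valence).
  C: 6 × 12.011 = 72.066
  H: 6 × 1.008 = 6.048
  N: 2 × 14.007 = 28.014
  O: 1 × 15.999 = 15.999
Sum: 6×12.011 + 6×1.008 + 2×14.007 + 1×15.999 = 122.127 → 122.13 g/mol.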